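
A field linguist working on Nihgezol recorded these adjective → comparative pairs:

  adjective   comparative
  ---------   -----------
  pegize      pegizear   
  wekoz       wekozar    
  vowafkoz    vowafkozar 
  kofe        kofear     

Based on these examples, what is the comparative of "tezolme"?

Every pair shown (pegize → pegizear, wekoz → wekozar, vowafkoz → vowafkozar, …) follows the same rule: add -ar.
So tezolme → tezolmear.

tezolmear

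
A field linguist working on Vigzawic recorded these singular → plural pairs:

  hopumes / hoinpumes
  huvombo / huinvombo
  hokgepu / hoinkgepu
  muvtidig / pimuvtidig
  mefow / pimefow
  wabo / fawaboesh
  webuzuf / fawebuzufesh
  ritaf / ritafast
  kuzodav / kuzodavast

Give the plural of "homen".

hoinmen

huvombo and wabo both end in -o yet inflect differently (huinvombo, fawaboesh), so the final letter is not what conditions the rule; the first letter is.
"homen" begins with h-. The stems beginning with h- (hopumes → hoinpumes, huvombo → huinvombo, hokgepu → hoinkgepu) insert -in- after the first vowel.
The other patterns: stems beginning with m- add the prefix pi-; stems beginning with w- add fa- … -esh around the stem; stems beginning with k- or r- add -ast.
So homen → hoinmen.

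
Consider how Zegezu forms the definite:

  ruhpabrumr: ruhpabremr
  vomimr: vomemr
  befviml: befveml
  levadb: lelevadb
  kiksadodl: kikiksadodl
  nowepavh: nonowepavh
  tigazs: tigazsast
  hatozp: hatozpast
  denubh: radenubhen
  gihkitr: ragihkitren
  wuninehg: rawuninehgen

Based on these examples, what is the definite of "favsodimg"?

befviml and kiksadodl both end in -l yet inflect differently (befveml, kikiksadodl), so the final letter is not what conditions the rule; the second-to-last letter is.
"favsodimg" has second-to-last letter 'm'. The stems whose second-to-last letter is 'm' (ruhpabrumr → ruhpabremr, vomimr → vomemr, befviml → befveml) change the last vowel to 'e'.
The other patterns: stems whose second-to-last letter is 'd' or 'v' repeat the first consonant+vowel as a prefix; stems whose second-to-last letter is 'z' add -ast; stems whose second-to-last letter is 'b', 'h' or 't' add ra- … -en around the stem.
So favsodimg → favsodemg.

favsodemg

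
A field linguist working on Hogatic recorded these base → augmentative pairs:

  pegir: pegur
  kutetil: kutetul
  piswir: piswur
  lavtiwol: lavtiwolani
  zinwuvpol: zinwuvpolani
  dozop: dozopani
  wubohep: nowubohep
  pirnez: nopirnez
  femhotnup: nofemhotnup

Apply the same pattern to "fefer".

"fefer" has last vowel 'e'. The stems whose last vowel is 'e' (pirnez → nopirnez, wubohep → nowubohep) add the prefix no-.
The other patterns: stems whose last vowel is 'o' add -ani; stems whose last vowel is 'i' change the last vowel to 'u'.
So fefer → nofefer.

nofefer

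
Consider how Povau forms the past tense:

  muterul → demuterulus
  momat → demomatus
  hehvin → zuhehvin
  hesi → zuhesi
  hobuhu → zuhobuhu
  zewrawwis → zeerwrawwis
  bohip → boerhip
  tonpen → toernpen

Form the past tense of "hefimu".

zuhefimu

hehvin and tonpen both end in -n yet inflect differently (zuhehvin, toernpen), so the final letter is not what conditions the rule; the first letter is.
"hefimu" begins with h-. The stems beginning with h- (hehvin → zuhehvin, hesi → zuhesi, hobuhu → zuhobuhu) add the prefix zu-.
The other patterns: stems beginning with m- add de- … -us around the stem; stems beginning with b-, t- or z- insert -er- after the first vowel.
So hefimu → zuhefimu.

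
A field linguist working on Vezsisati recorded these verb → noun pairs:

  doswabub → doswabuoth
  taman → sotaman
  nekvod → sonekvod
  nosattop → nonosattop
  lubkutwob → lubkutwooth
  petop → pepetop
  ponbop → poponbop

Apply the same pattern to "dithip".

didithip

"dithip" ends in -p. The stems ending in -p (petop → pepetop, ponbop → poponbop, nosattop → nonosattop) repeat the first consonant+vowel as a prefix.
The other patterns: stems ending in -b drop the final letter and add -oth; stems ending in -d or -n add the prefix so-.
So dithip → didithip.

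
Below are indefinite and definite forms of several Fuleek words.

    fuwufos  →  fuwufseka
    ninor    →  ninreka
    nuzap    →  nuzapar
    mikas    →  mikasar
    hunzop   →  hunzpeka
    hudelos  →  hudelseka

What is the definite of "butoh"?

butheka

hunzop and nuzap both end in -p yet inflect differently (hunzpeka, nuzapar), so the final letter is not what conditions the rule; the last vowel is.
"butoh" has last vowel 'o'. The stems whose last vowel is 'o' (hunzop → hunzpeka, hudelos → hudelseka, fuwufos → fuwufseka) delete the last vowel and add -eka.
The other pattern: stems whose last vowel is 'a' add -ar.
So butoh → butheka.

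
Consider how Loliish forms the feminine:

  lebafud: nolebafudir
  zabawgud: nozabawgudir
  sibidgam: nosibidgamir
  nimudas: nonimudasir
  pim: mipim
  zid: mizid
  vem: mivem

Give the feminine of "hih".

mihih

sibidgam and pim both end in -m yet inflect differently (nosibidgamir, mipim), so the final letter is not what conditions the rule; the number of vowels is.
"hih" has 1 vowel. The stems with 1 vowel (pim → mipim, zid → mizid, vem → mivem) add the prefix mi-.
The other pattern: stems with 3 vowels add no- … -ir around the stem.
So hih → mihih.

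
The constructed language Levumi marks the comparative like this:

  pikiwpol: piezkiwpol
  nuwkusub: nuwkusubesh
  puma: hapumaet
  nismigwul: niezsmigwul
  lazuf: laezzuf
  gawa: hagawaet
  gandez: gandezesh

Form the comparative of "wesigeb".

wesigebesh

nismigwul and nuwkusub both have last vowel 'u' yet inflect differently (niezsmigwul, nuwkusubesh), so the last vowel is not what conditions the rule; the final letter is.
"wesigeb" ends in -b. The one such stem in the data (nuwkusub → nuwkusubesh) adds -esh, so the same rule applies.
So wesigeb → wesigebesh.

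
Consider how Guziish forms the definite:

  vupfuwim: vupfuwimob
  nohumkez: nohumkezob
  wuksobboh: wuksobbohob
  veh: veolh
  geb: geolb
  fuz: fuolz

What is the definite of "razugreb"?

wuksobboh and veh both end in -h yet inflect differently (wuksobbohob, veolh), so the final letter is not what conditions the rule; the number of vowels is.
"razugreb" has 3 vowels. The stems with 3 vowels (vupfuwim → vupfuwimob, nohumkez → nohumkezob, wuksobboh → wuksobbohob) add -ob.
The other pattern: stems with 1 vowel insert -ol- after the first vowel.
So razugreb → razugrebob.

razugrebob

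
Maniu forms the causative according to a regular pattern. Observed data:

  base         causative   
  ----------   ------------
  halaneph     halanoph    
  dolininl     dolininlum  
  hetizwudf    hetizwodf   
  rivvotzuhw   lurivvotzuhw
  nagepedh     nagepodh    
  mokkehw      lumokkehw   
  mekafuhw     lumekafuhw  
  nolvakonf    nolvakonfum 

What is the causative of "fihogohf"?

lufihogohf

nolvakonf and hetizwudf both end in -f yet inflect differently (nolvakonfum, hetizwodf), so the final letter is not what conditions the rule; the second-to-last letter is.
"fihogohf" has second-to-last letter 'h'. The stems whose second-to-last letter is 'h' (mekafuhw → lumekafuhw, rivvotzuhw → lurivvotzuhw, mokkehw → lumokkehw) add the prefix lu-.
The other patterns: stems whose second-to-last letter is 'n' add -um; stems whose second-to-last letter is 'd' or 'p' change the last vowel to 'o'.
So fihogohf → lufihogohf.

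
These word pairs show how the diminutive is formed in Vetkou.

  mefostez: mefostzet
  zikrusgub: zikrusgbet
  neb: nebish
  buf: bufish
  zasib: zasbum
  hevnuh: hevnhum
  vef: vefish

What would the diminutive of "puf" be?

pufish

neb and zasib both end in -b yet inflect differently (nebish, zasbum), so the final letter is not what conditions the rule; the number of vowels is.
"puf" has 1 vowel. The stems with 1 vowel (buf → bufish, neb → nebish, vef → vefish) add -ish.
So puf → pufish.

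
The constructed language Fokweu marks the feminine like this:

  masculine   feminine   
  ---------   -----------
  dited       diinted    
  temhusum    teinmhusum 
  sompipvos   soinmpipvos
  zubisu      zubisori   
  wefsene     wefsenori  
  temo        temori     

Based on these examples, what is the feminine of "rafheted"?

temhusum and zubisu both have last vowel 'u' yet inflect differently (teinmhusum, zubisori), so the last vowel is not what conditions the rule; whether the stem ends in a vowel or a consonant is.
"rafheted" ends in a consonant. The stems ending in a consonant (dited → diinted, temhusum → teinmhusum, sompipvos → soinmpipvos) insert -in- after the first vowel.
So rafheted → rainfheted.

rainfheted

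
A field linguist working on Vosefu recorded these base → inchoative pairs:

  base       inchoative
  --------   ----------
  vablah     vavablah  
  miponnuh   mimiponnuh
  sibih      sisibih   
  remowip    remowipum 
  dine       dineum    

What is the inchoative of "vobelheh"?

sibih and remowip both have last vowel 'i' yet inflect differently (sisibih, remowipum), so the last vowel is not what conditions the rule; the final letter is.
"vobelheh" ends in -h. The stems ending in -h (vablah → vavablah, miponnuh → mimiponnuh, sibih → sisibih) repeat the first consonant+vowel as a prefix.
The other pattern: stems ending in -e or -p add -um.
So vobelheh → vovobelheh.

vovobelheh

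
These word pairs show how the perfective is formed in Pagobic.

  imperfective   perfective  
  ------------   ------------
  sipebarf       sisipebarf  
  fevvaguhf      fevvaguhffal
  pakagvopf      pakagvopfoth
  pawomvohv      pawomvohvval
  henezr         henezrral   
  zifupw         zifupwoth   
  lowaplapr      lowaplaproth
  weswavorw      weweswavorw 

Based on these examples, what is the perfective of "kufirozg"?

kufirozggal

"kufirozg" has second-to-last letter 'z'. The one such stem in the data (henezr → henezrral) doubles the final consonant and adds -al (as do pawomvohv, fevvaguhf), so the same rule applies.
So kufirozg → kufirozggal.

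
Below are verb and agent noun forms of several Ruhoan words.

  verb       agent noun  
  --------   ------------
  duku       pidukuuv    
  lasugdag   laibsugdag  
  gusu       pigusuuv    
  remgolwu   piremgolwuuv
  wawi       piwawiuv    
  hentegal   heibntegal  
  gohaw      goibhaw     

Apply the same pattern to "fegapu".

gohaw and gusu both begin with g- yet inflect differently (goibhaw, pigusuuv), so the first letter is not what conditions the rule; whether the stem ends in a vowel or a consonant is.
"fegapu" ends in a vowel. The stems ending in a vowel (duku → pidukuuv, remgolwu → piremgolwuuv, gusu → pigusuuv) add pi- … -uv around the stem.
The other pattern: stems ending in a consonant insert -ib- after the first vowel.
So fegapu → pifegapuuv.

pifegapuuv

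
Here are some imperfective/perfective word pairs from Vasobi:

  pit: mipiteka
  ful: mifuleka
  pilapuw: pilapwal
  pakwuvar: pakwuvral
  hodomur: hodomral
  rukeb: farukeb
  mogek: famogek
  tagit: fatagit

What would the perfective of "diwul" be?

pit and tagit both end in -t yet inflect differently (mipiteka, fatagit), so the final letter is not what conditions the rule; the number of vowels is.
"diwul" has 2 vowels. The stems with 2 vowels (tagit → fatagit, mogek → famogek, rukeb → farukeb) add the prefix fa-.
The other patterns: stems with 1 vowel add mi- … -eka around the stem; stems with 3 vowels delete the last vowel and add -al.
So diwul → fadiwul.

fadiwul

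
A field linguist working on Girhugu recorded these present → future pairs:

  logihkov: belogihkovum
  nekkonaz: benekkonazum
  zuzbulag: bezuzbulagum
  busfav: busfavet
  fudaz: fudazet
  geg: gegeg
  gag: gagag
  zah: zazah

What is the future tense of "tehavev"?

busfav and logihkov both end in -v yet inflect differently (busfavet, belogihkovum), so the final letter is not what conditions the rule; the number of vowels is.
"tehavev" has 3 vowels. The stems with 3 vowels (logihkov → belogihkovum, nekkonaz → benekkonazum, zuzbulag → bezuzbulagum) add be- … -um around the stem.
So tehavev → betehavevum.

betehavevum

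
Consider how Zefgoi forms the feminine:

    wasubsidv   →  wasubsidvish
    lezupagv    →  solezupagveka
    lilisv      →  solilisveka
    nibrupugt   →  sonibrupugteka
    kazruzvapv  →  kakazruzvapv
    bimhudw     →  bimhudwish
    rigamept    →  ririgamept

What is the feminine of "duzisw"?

soduzisweka

wasubsidv and lezupagv both end in -v yet inflect differently (wasubsidvish, solezupagveka), so the final letter is not what conditions the rule; the second-to-last letter is.
"duzisw" has second-to-last letter 's'. The one such stem in the data (lilisv → solilisveka) adds so- … -eka around the stem, so the same rule applies.
So duzisw → soduzisweka.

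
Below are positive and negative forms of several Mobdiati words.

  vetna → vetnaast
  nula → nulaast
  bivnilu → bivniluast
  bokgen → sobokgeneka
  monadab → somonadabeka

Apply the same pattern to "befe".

vetna and monadab both have last vowel 'a' yet inflect differently (vetnaast, somonadabeka), so the last vowel is not what conditions the rule; whether the stem ends in a vowel or a consonant is.
"befe" ends in a vowel. The stems ending in a vowel (vetna → vetnaast, nula → nulaast, bivnilu → bivniluast) add -ast.
The other pattern: stems ending in a consonant add so- … -eka around the stem.
So befe → befeast.

befeast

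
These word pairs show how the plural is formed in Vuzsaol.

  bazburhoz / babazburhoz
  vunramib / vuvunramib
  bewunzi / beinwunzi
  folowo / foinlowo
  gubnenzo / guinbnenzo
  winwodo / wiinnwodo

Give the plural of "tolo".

toinlo

vunramib and bewunzi both have last vowel 'i' yet inflect differently (vuvunramib, beinwunzi), so the last vowel is not what conditions the rule; whether the stem ends in a vowel or a consonant is.
"tolo" ends in a vowel. The stems ending in a vowel (bewunzi → beinwunzi, folowo → foinlowo, gubnenzo → guinbnenzo) insert -in- after the first vowel.
So tolo → toinlo.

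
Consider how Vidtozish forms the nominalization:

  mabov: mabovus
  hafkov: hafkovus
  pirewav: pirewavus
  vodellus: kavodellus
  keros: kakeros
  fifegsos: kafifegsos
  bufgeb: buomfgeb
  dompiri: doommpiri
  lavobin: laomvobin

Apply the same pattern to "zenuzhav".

"zenuzhav" ends in -v. The stems ending in -v (mabov → mabovus, hafkov → hafkovus, pirewav → pirewavus) add -us.
So zenuzhav → zenuzhavus.

zenuzhavus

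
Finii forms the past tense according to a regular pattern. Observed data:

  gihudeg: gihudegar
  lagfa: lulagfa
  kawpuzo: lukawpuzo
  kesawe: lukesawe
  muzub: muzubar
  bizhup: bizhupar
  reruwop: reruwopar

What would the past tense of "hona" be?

kesawe and gihudeg both have last vowel 'e' yet inflect differently (lukesawe, gihudegar), so the last vowel is not what conditions the rule; whether the stem ends in a vowel or a consonant is.
"hona" ends in a vowel. The stems ending in a vowel (lagfa → lulagfa, kawpuzo → lukawpuzo, kesawe → lukesawe) add the prefix lu-.
So hona → luhona.

luhona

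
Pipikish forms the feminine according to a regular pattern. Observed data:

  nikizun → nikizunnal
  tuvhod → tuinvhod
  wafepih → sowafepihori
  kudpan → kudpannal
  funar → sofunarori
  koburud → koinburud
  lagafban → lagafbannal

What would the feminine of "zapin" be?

koburud and nikizun both have last vowel 'u' yet inflect differently (koinburud, nikizunnal), so the last vowel is not what conditions the rule; the final letter is.
"zapin" ends in -n. The stems ending in -n (lagafban → lagafbannal, nikizun → nikizunnal, kudpan → kudpannal) double the final consonant and add -al.
So zapin → zapinnal.

zapinnal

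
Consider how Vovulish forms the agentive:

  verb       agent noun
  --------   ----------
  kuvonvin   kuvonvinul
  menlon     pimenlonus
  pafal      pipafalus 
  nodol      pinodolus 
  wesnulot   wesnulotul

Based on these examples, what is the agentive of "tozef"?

pitozefus

kuvonvin and menlon both end in -n yet inflect differently (kuvonvinul, pimenlonus), so the final letter is not what conditions the rule; the number of vowels is.
"tozef" has 2 vowels. The stems with 2 vowels (pafal → pipafalus, menlon → pimenlonus, nodol → pinodolus) add pi- … -us around the stem.
So tozef → pitozefus.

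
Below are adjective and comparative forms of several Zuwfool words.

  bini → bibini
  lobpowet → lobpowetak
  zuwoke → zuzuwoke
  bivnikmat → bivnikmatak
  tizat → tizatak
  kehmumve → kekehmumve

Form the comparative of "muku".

mumuku

zuwoke and lobpowet both have last vowel 'e' yet inflect differently (zuzuwoke, lobpowetak), so the last vowel is not what conditions the rule; whether the stem ends in a vowel or a consonant is.
"muku" ends in a vowel. The stems ending in a vowel (zuwoke → zuzuwoke, bini → bibini, kehmumve → kekehmumve) repeat the first consonant+vowel as a prefix.
So muku → mumuku.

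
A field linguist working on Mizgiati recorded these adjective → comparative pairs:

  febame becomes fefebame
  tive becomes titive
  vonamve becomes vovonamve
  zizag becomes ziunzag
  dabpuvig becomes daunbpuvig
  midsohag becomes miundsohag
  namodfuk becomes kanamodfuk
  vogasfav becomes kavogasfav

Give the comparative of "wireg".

zizag and vogasfav both have last vowel 'a' yet inflect differently (ziunzag, kavogasfav), so the last vowel is not what conditions the rule; the final letter is.
"wireg" ends in -g. The stems ending in -g (zizag → ziunzag, dabpuvig → daunbpuvig, midsohag → miundsohag) insert -un- after the first vowel.
The other patterns: stems ending in -e repeat the first consonant+vowel as a prefix; stems ending in -k or -v add the prefix ka-.
So wireg → wiunreg.

wiunreg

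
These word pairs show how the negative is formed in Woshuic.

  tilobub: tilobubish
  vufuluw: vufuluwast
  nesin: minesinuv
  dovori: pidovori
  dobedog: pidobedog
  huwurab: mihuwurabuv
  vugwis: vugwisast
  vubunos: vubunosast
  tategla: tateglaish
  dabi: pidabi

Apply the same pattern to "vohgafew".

vohgafewast

"vohgafew" begins with v-. The stems beginning with v- (vugwis → vugwisast, vufuluw → vufuluwast, vubunos → vubunosast) add -ast.
So vohgafew → vohgafewast.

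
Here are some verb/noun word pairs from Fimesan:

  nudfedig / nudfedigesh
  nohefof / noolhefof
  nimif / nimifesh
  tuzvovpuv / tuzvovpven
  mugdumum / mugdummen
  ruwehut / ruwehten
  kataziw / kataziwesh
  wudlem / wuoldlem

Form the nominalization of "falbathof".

mugdumum and wudlem both end in -m yet inflect differently (mugdummen, wuoldlem), so the final letter is not what conditions the rule; the last vowel is.
"falbathof" has last vowel 'o'. The one such stem in the data (nohefof → noolhefof) inserts -ol- after the first vowel (as does wudlem), so the same rule applies.
The other patterns: stems whose last vowel is 'i' add -esh; stems whose last vowel is 'u' delete the last vowel and add -en.
So falbathof → faollbathof.

faollbathof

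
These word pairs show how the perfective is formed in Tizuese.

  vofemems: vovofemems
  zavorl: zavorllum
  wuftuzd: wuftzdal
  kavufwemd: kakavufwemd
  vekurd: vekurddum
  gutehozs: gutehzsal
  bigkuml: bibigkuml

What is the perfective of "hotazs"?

hotzsal

kavufwemd and wuftuzd both end in -d yet inflect differently (kakavufwemd, wuftzdal), so the final letter is not what conditions the rule; the second-to-last letter is.
"hotazs" has second-to-last letter 'z'. The stems whose second-to-last letter is 'z' (wuftuzd → wuftzdal, gutehozs → gutehzsal) delete the last vowel and add -al.
The other patterns: stems whose second-to-last letter is 'm' repeat the first consonant+vowel as a prefix; stems whose second-to-last letter is 'r' double the final consonant and add -um.
So hotazs → hotzsal.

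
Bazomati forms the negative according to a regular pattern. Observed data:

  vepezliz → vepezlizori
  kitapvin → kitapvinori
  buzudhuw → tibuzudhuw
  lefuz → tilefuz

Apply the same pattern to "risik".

risikori

"risik" has last vowel 'i'. The stems whose last vowel is 'i' (vepezliz → vepezlizori, kitapvin → kitapvinori) add -ori.
The other pattern: stems whose last vowel is 'u' add the prefix ti-.
So risik → risikori.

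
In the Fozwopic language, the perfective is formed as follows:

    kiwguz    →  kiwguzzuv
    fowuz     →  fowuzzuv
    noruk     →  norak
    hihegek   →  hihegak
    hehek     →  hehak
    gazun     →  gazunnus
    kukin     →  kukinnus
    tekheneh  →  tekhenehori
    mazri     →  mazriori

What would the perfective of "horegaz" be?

kiwguz and noruk both have last vowel 'u' yet inflect differently (kiwguzzuv, norak), so the last vowel is not what conditions the rule; the final letter is.
"horegaz" ends in -z. The stems ending in -z (kiwguz → kiwguzzuv, fowuz → fowuzzuv) double the final consonant and add -uv.
The other patterns: stems ending in -k change the last vowel to 'a'; stems ending in -n double the final consonant and add -us; stems ending in -h or -i add -ori.
So horegaz → horegazzuv.

horegazzuv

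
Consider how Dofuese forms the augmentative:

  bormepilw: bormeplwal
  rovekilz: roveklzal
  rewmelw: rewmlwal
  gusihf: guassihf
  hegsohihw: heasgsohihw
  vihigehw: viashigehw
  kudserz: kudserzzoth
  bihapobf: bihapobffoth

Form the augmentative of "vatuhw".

vaastuhw

bormepilw and hegsohihw both end in -w yet inflect differently (bormeplwal, heasgsohihw), so the final letter is not what conditions the rule; the second-to-last letter is.
"vatuhw" has second-to-last letter 'h'. The stems whose second-to-last letter is 'h' (gusihf → guassihf, hegsohihw → heasgsohihw, vihigehw → viashigehw) insert -as- after the first vowel.
So vatuhw → vaastuhw.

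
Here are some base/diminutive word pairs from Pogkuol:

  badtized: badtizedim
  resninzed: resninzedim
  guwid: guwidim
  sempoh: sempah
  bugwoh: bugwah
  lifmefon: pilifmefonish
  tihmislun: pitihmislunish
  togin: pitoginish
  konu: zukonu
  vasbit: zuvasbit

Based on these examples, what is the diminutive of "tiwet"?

zutiwet

sempoh and lifmefon both have last vowel 'o' yet inflect differently (sempah, pilifmefonish), so the last vowel is not what conditions the rule; the final letter is.
"tiwet" ends in -t. The one such stem in the data (vasbit → zuvasbit) adds the prefix zu-, so the same rule applies.
The other patterns: stems ending in -d add -im; stems ending in -h change the last vowel to 'a'; stems ending in -n add pi- … -ish around the stem.
So tiwet → zutiwet.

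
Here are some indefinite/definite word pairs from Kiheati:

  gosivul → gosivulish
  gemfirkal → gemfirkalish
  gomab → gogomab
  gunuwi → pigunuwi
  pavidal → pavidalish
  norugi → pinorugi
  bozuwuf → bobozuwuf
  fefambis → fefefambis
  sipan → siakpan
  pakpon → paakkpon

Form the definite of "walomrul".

walomrulish

pavidal and sipan both have last vowel 'a' yet inflect differently (pavidalish, siakpan), so the last vowel is not what conditions the rule; the final letter is.
"walomrul" ends in -l. The stems ending in -l (pavidal → pavidalish, gemfirkal → gemfirkalish, gosivul → gosivulish) add -ish.
The other patterns: stems ending in -n insert -ak- after the first vowel; stems ending in -i add the prefix pi-; stems ending in -b, -f or -s repeat the first consonant+vowel as a prefix.
So walomrul → walomrulish.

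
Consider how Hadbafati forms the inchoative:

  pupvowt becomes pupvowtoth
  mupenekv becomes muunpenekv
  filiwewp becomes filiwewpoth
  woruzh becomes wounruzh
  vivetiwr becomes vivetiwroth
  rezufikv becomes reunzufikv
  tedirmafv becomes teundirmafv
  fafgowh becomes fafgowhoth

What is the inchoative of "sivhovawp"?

fafgowh and woruzh both end in -h yet inflect differently (fafgowhoth, wounruzh), so the final letter is not what conditions the rule; the second-to-last letter is.
"sivhovawp" has second-to-last letter 'w'. The stems whose second-to-last letter is 'w' (filiwewp → filiwewpoth, pupvowt → pupvowtoth, fafgowh → fafgowhoth) add -oth.
The other pattern: stems whose second-to-last letter is 'f', 'k' or 'z' insert -un- after the first vowel.
So sivhovawp → sivhovawpoth.

sivhovawpoth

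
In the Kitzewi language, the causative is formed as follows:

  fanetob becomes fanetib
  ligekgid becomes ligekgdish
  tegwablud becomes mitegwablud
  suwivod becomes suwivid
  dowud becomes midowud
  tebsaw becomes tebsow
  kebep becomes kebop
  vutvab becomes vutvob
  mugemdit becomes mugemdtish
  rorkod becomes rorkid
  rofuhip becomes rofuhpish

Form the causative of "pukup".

mipukup

ligekgid and rorkod both end in -d yet inflect differently (ligekgdish, rorkid), so the final letter is not what conditions the rule; the last vowel is.
"pukup" has last vowel 'u'. The stems whose last vowel is 'u' (dowud → midowud, tegwablud → mitegwablud) add the prefix mi-.
So pukup → mipukup.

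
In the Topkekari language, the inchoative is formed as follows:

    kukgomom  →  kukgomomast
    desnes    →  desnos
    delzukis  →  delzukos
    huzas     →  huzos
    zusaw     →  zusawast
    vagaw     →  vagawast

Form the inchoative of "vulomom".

vulomomast

"vulomom" ends in -m. The one such stem in the data (kukgomom → kukgomomast) adds -ast, so the same rule applies.
The other pattern: stems ending in -s change the last vowel to 'o'.
So vulomom → vulomomast.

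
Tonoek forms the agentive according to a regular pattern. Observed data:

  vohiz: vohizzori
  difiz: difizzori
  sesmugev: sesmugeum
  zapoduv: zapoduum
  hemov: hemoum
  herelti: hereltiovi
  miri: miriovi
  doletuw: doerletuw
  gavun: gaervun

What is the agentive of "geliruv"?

geliruum

vohiz and herelti both have last vowel 'i' yet inflect differently (vohizzori, hereltiovi), so the last vowel is not what conditions the rule; the final letter is.
"geliruv" ends in -v. The stems ending in -v (sesmugev → sesmugeum, zapoduv → zapoduum, hemov → hemoum) drop the final letter and add -um.
So geliruv → geliruum.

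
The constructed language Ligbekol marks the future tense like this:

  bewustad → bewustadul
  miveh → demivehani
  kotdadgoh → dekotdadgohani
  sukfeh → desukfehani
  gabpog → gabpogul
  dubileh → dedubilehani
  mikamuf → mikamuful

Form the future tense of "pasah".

depasahani

kotdadgoh and gabpog both have last vowel 'o' yet inflect differently (dekotdadgohani, gabpogul), so the last vowel is not what conditions the rule; the final letter is.
"pasah" ends in -h. The stems ending in -h (sukfeh → desukfehani, dubileh → dedubilehani, miveh → demivehani) add de- … -ani around the stem.
The other pattern: stems ending in -d, -f or -g add -ul.
So pasah → depasahani.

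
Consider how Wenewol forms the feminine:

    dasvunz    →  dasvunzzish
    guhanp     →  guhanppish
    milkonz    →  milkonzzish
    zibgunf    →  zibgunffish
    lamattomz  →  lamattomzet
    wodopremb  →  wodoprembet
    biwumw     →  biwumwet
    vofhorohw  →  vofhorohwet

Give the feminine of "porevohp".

dasvunz and lamattomz both end in -z yet inflect differently (dasvunzzish, lamattomzet), so the final letter is not what conditions the rule; the second-to-last letter is.
"porevohp" has second-to-last letter 'h'. The one such stem in the data (vofhorohw → vofhorohwet) adds -et, so the same rule applies.
The other pattern: stems whose second-to-last letter is 'n' double the final consonant and add -ish.
So porevohp → porevohpet.

porevohpet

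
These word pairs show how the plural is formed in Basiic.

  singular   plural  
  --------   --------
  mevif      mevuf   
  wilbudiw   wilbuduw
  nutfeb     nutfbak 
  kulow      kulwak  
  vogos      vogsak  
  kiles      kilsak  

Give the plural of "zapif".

wilbudiw and kulow both end in -w yet inflect differently (wilbuduw, kulwak), so the final letter is not what conditions the rule; the last vowel is.
"zapif" has last vowel 'i'. The stems whose last vowel is 'i' (mevif → mevuf, wilbudiw → wilbuduw) change the last vowel to 'u'.
So zapif → zapuf.

zapuf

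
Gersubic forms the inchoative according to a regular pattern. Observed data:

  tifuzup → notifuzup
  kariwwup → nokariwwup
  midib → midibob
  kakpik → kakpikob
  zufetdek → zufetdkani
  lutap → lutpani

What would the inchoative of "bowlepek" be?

kakpik and zufetdek both end in -k yet inflect differently (kakpikob, zufetdkani), so the final letter is not what conditions the rule; the last vowel is.
"bowlepek" has last vowel 'e'. The one such stem in the data (zufetdek → zufetdkani) deletes the last vowel and adds -ani (as does lutap), so the same rule applies.
The other patterns: stems whose last vowel is 'u' add the prefix no-; stems whose last vowel is 'i' add -ob.
So bowlepek → bowlepkani.

bowlepkani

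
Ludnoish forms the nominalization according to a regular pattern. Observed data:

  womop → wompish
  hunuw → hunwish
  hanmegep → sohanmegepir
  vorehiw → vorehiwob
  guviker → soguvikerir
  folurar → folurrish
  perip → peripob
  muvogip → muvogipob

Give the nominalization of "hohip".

hanmegep and muvogip both end in -p yet inflect differently (sohanmegepir, muvogipob), so the final letter is not what conditions the rule; the last vowel is.
"hohip" has last vowel 'i'. The stems whose last vowel is 'i' (muvogip → muvogipob, perip → peripob, vorehiw → vorehiwob) add -ob.
The other patterns: stems whose last vowel is 'e' add so- … -ir around the stem; stems whose last vowel is 'a', 'o' or 'u' delete the last vowel and add -ish.
So hohip → hohipob.

hohipob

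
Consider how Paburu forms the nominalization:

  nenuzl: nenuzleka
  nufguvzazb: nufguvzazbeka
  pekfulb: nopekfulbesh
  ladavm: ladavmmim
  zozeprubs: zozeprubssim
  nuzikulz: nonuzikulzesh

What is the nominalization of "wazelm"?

nufguvzazb and pekfulb both end in -b yet inflect differently (nufguvzazbeka, nopekfulbesh), so the final letter is not what conditions the rule; the second-to-last letter is.
"wazelm" has second-to-last letter 'l'. The stems whose second-to-last letter is 'l' (nuzikulz → nonuzikulzesh, pekfulb → nopekfulbesh) add no- … -esh around the stem.
The other patterns: stems whose second-to-last letter is 'z' add -eka; stems whose second-to-last letter is 'b' or 'v' double the final consonant and add -im.
So wazelm → nowazelmesh.

nowazelmesh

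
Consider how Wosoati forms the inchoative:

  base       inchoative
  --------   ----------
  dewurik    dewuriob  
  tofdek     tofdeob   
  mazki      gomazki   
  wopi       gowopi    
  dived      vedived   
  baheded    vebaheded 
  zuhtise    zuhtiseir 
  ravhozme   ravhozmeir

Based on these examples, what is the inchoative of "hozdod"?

dewurik and mazki both have last vowel 'i' yet inflect differently (dewuriob, gomazki), so the last vowel is not what conditions the rule; the final letter is.
"hozdod" ends in -d. The stems ending in -d (dived → vedived, baheded → vebaheded) add the prefix ve-.
The other patterns: stems ending in -k drop the final letter and add -ob; stems ending in -i add the prefix go-; stems ending in -e add -ir.
So hozdod → vehozdod.

vehozdod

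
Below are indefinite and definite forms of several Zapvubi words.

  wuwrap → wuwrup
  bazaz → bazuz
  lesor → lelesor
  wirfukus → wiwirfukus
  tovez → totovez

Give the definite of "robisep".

rorobisep

bazaz and tovez both end in -z yet inflect differently (bazuz, totovez), so the final letter is not what conditions the rule; the last vowel is.
"robisep" has last vowel 'e'. The one such stem in the data (tovez → totovez) repeats the first consonant+vowel as a prefix (as do lesor, wirfukus), so the same rule applies.
So robisep → rorobisep.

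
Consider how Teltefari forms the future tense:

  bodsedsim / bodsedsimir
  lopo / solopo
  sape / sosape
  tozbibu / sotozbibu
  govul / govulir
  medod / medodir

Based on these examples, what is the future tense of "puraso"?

sopuraso

govul and tozbibu both have last vowel 'u' yet inflect differently (govulir, sotozbibu), so the last vowel is not what conditions the rule; whether the stem ends in a vowel or a consonant is.
"puraso" ends in a vowel. The stems ending in a vowel (tozbibu → sotozbibu, sape → sosape, lopo → solopo) add the prefix so-.
So puraso → sopuraso.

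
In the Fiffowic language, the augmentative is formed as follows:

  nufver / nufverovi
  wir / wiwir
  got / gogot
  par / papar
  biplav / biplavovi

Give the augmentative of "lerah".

lerahovi

nufver and wir both end in -r yet inflect differently (nufverovi, wiwir), so the final letter is not what conditions the rule; the number of vowels is.
"lerah" has 2 vowels. The stems with 2 vowels (biplav → biplavovi, nufver → nufverovi) add -ovi.
So lerah → lerahovi.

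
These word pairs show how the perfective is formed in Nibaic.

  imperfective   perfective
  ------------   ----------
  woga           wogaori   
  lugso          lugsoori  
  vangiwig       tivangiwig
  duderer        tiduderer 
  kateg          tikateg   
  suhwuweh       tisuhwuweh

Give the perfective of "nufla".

nuflaori

woga and kateg both have 2 vowels yet inflect differently (wogaori, tikateg), so the number of vowels is not what conditions the rule; whether the stem ends in a vowel or a consonant is.
"nufla" ends in a vowel. The stems ending in a vowel (woga → wogaori, lugso → lugsoori) add -ori.
So nufla → nuflaori.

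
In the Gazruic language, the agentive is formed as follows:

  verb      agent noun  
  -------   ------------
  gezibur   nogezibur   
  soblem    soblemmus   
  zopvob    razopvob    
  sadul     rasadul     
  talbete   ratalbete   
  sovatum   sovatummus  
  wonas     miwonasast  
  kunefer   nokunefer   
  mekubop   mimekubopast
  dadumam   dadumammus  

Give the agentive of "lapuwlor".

nolapuwlor

"lapuwlor" ends in -r. The stems ending in -r (gezibur → nogezibur, kunefer → nokunefer) add the prefix no-.
The other patterns: stems ending in -m double the final consonant and add -us; stems ending in -p or -s add mi- … -ast around the stem; stems ending in -b, -e or -l add the prefix ra-.
So lapuwlor → nolapuwlor.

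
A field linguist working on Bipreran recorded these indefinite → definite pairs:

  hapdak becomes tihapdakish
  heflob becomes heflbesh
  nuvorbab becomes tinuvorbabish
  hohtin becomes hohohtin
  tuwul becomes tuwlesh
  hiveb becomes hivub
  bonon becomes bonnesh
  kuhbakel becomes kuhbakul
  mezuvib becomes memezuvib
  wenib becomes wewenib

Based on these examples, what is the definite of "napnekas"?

tinapnekasish

wenib and nuvorbab both end in -b yet inflect differently (wewenib, tinuvorbabish), so the final letter is not what conditions the rule; the last vowel is.
"napnekas" has last vowel 'a'. The stems whose last vowel is 'a' (hapdak → tihapdakish, nuvorbab → tinuvorbabish) add ti- … -ish around the stem.
So napnekas → tinapnekasish.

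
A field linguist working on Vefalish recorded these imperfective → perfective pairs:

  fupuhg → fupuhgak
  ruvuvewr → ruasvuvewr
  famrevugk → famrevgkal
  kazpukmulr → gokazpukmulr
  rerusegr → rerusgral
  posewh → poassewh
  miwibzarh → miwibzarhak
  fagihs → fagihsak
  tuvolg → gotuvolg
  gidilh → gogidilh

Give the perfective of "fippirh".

"fippirh" has second-to-last letter 'r'. The one such stem in the data (miwibzarh → miwibzarhak) adds -ak, so the same rule applies.
The other patterns: stems whose second-to-last letter is 'w' insert -as- after the first vowel; stems whose second-to-last letter is 'l' add the prefix go-; stems whose second-to-last letter is 'g' delete the last vowel and add -al.
So fippirh → fippirhak.

fippirhak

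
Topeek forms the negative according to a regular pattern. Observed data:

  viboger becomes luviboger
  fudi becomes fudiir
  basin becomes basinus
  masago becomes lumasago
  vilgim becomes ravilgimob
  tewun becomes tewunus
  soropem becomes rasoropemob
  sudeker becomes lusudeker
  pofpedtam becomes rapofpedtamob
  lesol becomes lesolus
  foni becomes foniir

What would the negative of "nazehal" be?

nazehalus

fudi and vilgim both have last vowel 'i' yet inflect differently (fudiir, ravilgimob), so the last vowel is not what conditions the rule; the final letter is.
"nazehal" ends in -l. The one such stem in the data (lesol → lesolus) adds -us, so the same rule applies.
So nazehal → nazehalus.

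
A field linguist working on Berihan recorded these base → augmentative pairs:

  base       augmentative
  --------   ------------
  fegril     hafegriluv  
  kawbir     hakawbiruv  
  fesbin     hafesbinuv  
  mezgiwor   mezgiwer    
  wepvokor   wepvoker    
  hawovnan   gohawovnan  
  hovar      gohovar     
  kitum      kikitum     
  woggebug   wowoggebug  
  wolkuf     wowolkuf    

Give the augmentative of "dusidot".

dusidet

"dusidot" has last vowel 'o'. The stems whose last vowel is 'o' (mezgiwor → mezgiwer, wepvokor → wepvoker) change the last vowel to 'e'.
The other patterns: stems whose last vowel is 'i' add ha- … -uv around the stem; stems whose last vowel is 'a' add the prefix go-; stems whose last vowel is 'u' repeat the first consonant+vowel as a prefix.
So dusidot → dusidet.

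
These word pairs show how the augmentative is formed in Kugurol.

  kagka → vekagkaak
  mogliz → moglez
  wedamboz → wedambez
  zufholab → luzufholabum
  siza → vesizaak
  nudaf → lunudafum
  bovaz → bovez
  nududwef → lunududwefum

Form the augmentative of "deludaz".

"deludaz" ends in -z. The stems ending in -z (wedamboz → wedambez, mogliz → moglez, bovaz → bovez) change the last vowel to 'e'.
The other patterns: stems ending in -a add ve- … -ak around the stem; stems ending in -b or -f add lu- … -um around the stem.
So deludaz → deludez.

deludez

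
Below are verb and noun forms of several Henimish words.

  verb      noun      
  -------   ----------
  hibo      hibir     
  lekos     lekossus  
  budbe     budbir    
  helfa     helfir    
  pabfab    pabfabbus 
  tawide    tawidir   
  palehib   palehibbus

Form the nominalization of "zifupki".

zifupkir

lekos and hibo both have last vowel 'o' yet inflect differently (lekossus, hibir), so the last vowel is not what conditions the rule; whether the stem ends in a vowel or a consonant is.
"zifupki" ends in a vowel. The stems ending in a vowel (hibo → hibir, budbe → budbir, tawide → tawidir) drop the final letter and add -ir.
The other pattern: stems ending in a consonant double the final consonant and add -us.
So zifupki → zifupkir.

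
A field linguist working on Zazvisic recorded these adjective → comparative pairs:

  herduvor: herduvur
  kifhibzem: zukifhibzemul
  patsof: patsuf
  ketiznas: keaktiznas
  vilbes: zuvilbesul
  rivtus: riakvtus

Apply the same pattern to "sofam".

vilbes and ketiznas both end in -s yet inflect differently (zuvilbesul, keaktiznas), so the final letter is not what conditions the rule; the last vowel is.
"sofam" has last vowel 'a'. The one such stem in the data (ketiznas → keaktiznas) inserts -ak- after the first vowel (as does rivtus), so the same rule applies.
The other patterns: stems whose last vowel is 'e' add zu- … -ul around the stem; stems whose last vowel is 'o' change the last vowel to 'u'.
So sofam → soakfam.

soakfam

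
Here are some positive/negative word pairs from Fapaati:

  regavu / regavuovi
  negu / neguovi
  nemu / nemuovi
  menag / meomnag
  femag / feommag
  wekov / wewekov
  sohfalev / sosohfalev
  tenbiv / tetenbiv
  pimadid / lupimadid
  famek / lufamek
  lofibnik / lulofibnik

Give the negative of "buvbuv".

bubuvbuv

tenbiv and pimadid both have last vowel 'i' yet inflect differently (tetenbiv, lupimadid), so the last vowel is not what conditions the rule; the final letter is.
"buvbuv" ends in -v. The stems ending in -v (wekov → wewekov, sohfalev → sosohfalev, tenbiv → tetenbiv) repeat the first consonant+vowel as a prefix.
The other patterns: stems ending in -u add -ovi; stems ending in -g insert -om- after the first vowel; stems ending in -d or -k add the prefix lu-.
So buvbuv → bubuvbuv.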